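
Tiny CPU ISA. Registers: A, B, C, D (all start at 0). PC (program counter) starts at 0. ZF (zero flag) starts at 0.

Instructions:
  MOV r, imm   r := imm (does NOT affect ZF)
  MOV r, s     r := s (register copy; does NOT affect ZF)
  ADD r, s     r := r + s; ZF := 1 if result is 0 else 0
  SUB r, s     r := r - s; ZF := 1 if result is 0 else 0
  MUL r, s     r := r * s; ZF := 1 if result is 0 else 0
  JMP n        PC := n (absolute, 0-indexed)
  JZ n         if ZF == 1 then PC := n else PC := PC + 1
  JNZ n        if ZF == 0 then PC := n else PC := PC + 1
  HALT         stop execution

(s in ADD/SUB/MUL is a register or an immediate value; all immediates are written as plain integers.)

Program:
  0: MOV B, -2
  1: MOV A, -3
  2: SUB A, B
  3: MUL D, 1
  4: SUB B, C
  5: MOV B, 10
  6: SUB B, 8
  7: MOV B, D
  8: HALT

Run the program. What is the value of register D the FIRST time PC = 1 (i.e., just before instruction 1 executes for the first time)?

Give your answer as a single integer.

Step 1: PC=0 exec 'MOV B, -2'. After: A=0 B=-2 C=0 D=0 ZF=0 PC=1
First time PC=1: D=0

0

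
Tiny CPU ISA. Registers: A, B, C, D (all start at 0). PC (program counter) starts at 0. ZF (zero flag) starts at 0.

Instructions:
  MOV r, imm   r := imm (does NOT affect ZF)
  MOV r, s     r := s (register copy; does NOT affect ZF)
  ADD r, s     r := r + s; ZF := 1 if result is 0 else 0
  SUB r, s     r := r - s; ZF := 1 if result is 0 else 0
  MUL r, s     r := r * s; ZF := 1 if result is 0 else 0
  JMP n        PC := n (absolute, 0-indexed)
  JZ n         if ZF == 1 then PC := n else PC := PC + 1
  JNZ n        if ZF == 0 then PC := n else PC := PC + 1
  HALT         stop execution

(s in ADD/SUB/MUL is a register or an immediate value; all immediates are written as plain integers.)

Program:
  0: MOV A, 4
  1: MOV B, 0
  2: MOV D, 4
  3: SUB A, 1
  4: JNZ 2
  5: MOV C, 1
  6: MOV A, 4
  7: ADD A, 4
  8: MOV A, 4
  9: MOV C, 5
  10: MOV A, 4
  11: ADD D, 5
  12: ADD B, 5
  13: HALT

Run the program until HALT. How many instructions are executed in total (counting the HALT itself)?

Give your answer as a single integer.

Step 1: PC=0 exec 'MOV A, 4'. After: A=4 B=0 C=0 D=0 ZF=0 PC=1
Step 2: PC=1 exec 'MOV B, 0'. After: A=4 B=0 C=0 D=0 ZF=0 PC=2
Step 3: PC=2 exec 'MOV D, 4'. After: A=4 B=0 C=0 D=4 ZF=0 PC=3
Step 4: PC=3 exec 'SUB A, 1'. After: A=3 B=0 C=0 D=4 ZF=0 PC=4
Step 5: PC=4 exec 'JNZ 2'. After: A=3 B=0 C=0 D=4 ZF=0 PC=2
Step 6: PC=2 exec 'MOV D, 4'. After: A=3 B=0 C=0 D=4 ZF=0 PC=3
Step 7: PC=3 exec 'SUB A, 1'. After: A=2 B=0 C=0 D=4 ZF=0 PC=4
Step 8: PC=4 exec 'JNZ 2'. After: A=2 B=0 C=0 D=4 ZF=0 PC=2
Step 9: PC=2 exec 'MOV D, 4'. After: A=2 B=0 C=0 D=4 ZF=0 PC=3
Step 10: PC=3 exec 'SUB A, 1'. After: A=1 B=0 C=0 D=4 ZF=0 PC=4
Step 11: PC=4 exec 'JNZ 2'. After: A=1 B=0 C=0 D=4 ZF=0 PC=2
Step 12: PC=2 exec 'MOV D, 4'. After: A=1 B=0 C=0 D=4 ZF=0 PC=3
Step 13: PC=3 exec 'SUB A, 1'. After: A=0 B=0 C=0 D=4 ZF=1 PC=4
Step 14: PC=4 exec 'JNZ 2'. After: A=0 B=0 C=0 D=4 ZF=1 PC=5
Step 15: PC=5 exec 'MOV C, 1'. After: A=0 B=0 C=1 D=4 ZF=1 PC=6
Step 16: PC=6 exec 'MOV A, 4'. After: A=4 B=0 C=1 D=4 ZF=1 PC=7
Step 17: PC=7 exec 'ADD A, 4'. After: A=8 B=0 C=1 D=4 ZF=0 PC=8
Step 18: PC=8 exec 'MOV A, 4'. After: A=4 B=0 C=1 D=4 ZF=0 PC=9
Step 19: PC=9 exec 'MOV C, 5'. After: A=4 B=0 C=5 D=4 ZF=0 PC=10
Step 20: PC=10 exec 'MOV A, 4'. After: A=4 B=0 C=5 D=4 ZF=0 PC=11
Step 21: PC=11 exec 'ADD D, 5'. After: A=4 B=0 C=5 D=9 ZF=0 PC=12
Step 22: PC=12 exec 'ADD B, 5'. After: A=4 B=5 C=5 D=9 ZF=0 PC=13
Step 23: PC=13 exec 'HALT'. After: A=4 B=5 C=5 D=9 ZF=0 PC=13 HALTED
Total instructions executed: 23

Answer: 23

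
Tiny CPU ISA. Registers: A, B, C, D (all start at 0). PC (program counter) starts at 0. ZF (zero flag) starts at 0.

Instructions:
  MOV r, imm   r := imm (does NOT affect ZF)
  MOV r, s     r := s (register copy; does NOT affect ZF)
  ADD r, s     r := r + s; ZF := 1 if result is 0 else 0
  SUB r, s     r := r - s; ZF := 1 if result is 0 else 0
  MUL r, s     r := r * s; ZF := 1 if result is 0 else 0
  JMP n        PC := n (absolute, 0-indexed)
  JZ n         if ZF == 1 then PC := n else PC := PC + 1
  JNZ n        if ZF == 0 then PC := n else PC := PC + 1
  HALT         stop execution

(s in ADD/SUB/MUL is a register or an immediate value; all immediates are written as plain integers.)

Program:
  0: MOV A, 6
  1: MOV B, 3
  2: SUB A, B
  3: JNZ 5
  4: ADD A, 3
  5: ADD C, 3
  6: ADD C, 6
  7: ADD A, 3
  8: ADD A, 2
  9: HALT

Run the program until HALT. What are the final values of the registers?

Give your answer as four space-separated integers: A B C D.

Answer: 8 3 9 0

Derivation:
Step 1: PC=0 exec 'MOV A, 6'. After: A=6 B=0 C=0 D=0 ZF=0 PC=1
Step 2: PC=1 exec 'MOV B, 3'. After: A=6 B=3 C=0 D=0 ZF=0 PC=2
Step 3: PC=2 exec 'SUB A, B'. After: A=3 B=3 C=0 D=0 ZF=0 PC=3
Step 4: PC=3 exec 'JNZ 5'. After: A=3 B=3 C=0 D=0 ZF=0 PC=5
Step 5: PC=5 exec 'ADD C, 3'. After: A=3 B=3 C=3 D=0 ZF=0 PC=6
Step 6: PC=6 exec 'ADD C, 6'. After: A=3 B=3 C=9 D=0 ZF=0 PC=7
Step 7: PC=7 exec 'ADD A, 3'. After: A=6 B=3 C=9 D=0 ZF=0 PC=8
Step 8: PC=8 exec 'ADD A, 2'. After: A=8 B=3 C=9 D=0 ZF=0 PC=9
Step 9: PC=9 exec 'HALT'. After: A=8 B=3 C=9 D=0 ZF=0 PC=9 HALTED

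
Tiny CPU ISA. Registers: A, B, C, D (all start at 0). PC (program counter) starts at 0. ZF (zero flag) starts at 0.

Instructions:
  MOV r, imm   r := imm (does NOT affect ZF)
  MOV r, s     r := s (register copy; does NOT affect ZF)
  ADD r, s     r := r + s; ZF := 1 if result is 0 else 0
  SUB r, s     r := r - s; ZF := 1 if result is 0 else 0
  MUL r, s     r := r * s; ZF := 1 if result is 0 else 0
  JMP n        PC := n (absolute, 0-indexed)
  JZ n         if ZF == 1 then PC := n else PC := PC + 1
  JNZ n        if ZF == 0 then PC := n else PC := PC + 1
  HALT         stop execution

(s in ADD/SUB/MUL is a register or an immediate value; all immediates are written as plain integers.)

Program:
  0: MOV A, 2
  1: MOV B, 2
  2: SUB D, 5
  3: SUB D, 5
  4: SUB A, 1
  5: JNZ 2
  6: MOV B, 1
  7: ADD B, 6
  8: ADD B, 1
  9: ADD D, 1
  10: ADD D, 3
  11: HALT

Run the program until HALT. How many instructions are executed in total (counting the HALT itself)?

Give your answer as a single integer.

Answer: 16

Derivation:
Step 1: PC=0 exec 'MOV A, 2'. After: A=2 B=0 C=0 D=0 ZF=0 PC=1
Step 2: PC=1 exec 'MOV B, 2'. After: A=2 B=2 C=0 D=0 ZF=0 PC=2
Step 3: PC=2 exec 'SUB D, 5'. After: A=2 B=2 C=0 D=-5 ZF=0 PC=3
Step 4: PC=3 exec 'SUB D, 5'. After: A=2 B=2 C=0 D=-10 ZF=0 PC=4
Step 5: PC=4 exec 'SUB A, 1'. After: A=1 B=2 C=0 D=-10 ZF=0 PC=5
Step 6: PC=5 exec 'JNZ 2'. After: A=1 B=2 C=0 D=-10 ZF=0 PC=2
Step 7: PC=2 exec 'SUB D, 5'. After: A=1 B=2 C=0 D=-15 ZF=0 PC=3
Step 8: PC=3 exec 'SUB D, 5'. After: A=1 B=2 C=0 D=-20 ZF=0 PC=4
Step 9: PC=4 exec 'SUB A, 1'. After: A=0 B=2 C=0 D=-20 ZF=1 PC=5
Step 10: PC=5 exec 'JNZ 2'. After: A=0 B=2 C=0 D=-20 ZF=1 PC=6
Step 11: PC=6 exec 'MOV B, 1'. After: A=0 B=1 C=0 D=-20 ZF=1 PC=7
Step 12: PC=7 exec 'ADD B, 6'. After: A=0 B=7 C=0 D=-20 ZF=0 PC=8
Step 13: PC=8 exec 'ADD B, 1'. After: A=0 B=8 C=0 D=-20 ZF=0 PC=9
Step 14: PC=9 exec 'ADD D, 1'. After: A=0 B=8 C=0 D=-19 ZF=0 PC=10
Step 15: PC=10 exec 'ADD D, 3'. After: A=0 B=8 C=0 D=-16 ZF=0 PC=11
Step 16: PC=11 exec 'HALT'. After: A=0 B=8 C=0 D=-16 ZF=0 PC=11 HALTED
Total instructions executed: 16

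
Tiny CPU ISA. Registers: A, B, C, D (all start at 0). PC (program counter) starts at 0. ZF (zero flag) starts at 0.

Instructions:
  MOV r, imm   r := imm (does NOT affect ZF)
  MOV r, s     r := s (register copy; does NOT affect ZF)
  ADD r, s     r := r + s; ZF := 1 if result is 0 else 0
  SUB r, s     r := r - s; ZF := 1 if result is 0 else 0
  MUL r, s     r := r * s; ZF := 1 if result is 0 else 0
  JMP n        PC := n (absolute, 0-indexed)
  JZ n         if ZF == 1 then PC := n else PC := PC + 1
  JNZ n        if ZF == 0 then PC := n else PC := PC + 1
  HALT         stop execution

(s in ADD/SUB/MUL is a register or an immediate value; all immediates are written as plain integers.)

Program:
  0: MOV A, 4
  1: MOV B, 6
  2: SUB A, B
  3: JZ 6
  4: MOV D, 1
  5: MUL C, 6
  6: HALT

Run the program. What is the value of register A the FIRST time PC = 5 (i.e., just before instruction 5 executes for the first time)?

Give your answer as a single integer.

Step 1: PC=0 exec 'MOV A, 4'. After: A=4 B=0 C=0 D=0 ZF=0 PC=1
Step 2: PC=1 exec 'MOV B, 6'. After: A=4 B=6 C=0 D=0 ZF=0 PC=2
Step 3: PC=2 exec 'SUB A, B'. After: A=-2 B=6 C=0 D=0 ZF=0 PC=3
Step 4: PC=3 exec 'JZ 6'. After: A=-2 B=6 C=0 D=0 ZF=0 PC=4
Step 5: PC=4 exec 'MOV D, 1'. After: A=-2 B=6 C=0 D=1 ZF=0 PC=5
First time PC=5: A=-2

-2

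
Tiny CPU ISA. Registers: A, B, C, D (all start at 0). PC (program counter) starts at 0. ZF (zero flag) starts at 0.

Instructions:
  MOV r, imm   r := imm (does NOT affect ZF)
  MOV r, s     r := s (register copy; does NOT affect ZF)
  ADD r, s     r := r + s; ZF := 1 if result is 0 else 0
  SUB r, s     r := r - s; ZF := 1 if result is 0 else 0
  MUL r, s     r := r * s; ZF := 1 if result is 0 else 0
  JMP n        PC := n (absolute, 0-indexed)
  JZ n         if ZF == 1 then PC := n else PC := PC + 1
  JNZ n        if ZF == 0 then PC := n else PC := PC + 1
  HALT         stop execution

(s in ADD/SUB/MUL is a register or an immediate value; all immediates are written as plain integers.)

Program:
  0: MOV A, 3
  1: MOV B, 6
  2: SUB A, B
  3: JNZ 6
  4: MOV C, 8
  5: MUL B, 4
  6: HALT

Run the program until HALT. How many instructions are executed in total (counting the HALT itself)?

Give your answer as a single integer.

Step 1: PC=0 exec 'MOV A, 3'. After: A=3 B=0 C=0 D=0 ZF=0 PC=1
Step 2: PC=1 exec 'MOV B, 6'. After: A=3 B=6 C=0 D=0 ZF=0 PC=2
Step 3: PC=2 exec 'SUB A, B'. After: A=-3 B=6 C=0 D=0 ZF=0 PC=3
Step 4: PC=3 exec 'JNZ 6'. After: A=-3 B=6 C=0 D=0 ZF=0 PC=6
Step 5: PC=6 exec 'HALT'. After: A=-3 B=6 C=0 D=0 ZF=0 PC=6 HALTED
Total instructions executed: 5

Answer: 5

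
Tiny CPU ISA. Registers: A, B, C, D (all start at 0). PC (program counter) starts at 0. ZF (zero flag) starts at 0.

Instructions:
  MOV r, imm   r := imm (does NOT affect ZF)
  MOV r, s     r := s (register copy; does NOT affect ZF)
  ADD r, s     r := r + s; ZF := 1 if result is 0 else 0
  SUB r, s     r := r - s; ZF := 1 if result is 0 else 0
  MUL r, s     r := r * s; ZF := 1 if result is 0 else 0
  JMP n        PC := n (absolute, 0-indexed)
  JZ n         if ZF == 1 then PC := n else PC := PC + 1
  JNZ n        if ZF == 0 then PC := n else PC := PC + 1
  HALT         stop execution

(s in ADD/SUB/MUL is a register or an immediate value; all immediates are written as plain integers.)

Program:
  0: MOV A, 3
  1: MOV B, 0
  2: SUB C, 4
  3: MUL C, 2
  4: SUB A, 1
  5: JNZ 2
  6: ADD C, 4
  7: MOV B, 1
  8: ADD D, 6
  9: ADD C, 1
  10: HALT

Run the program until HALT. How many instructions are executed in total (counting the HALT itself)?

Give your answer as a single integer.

Step 1: PC=0 exec 'MOV A, 3'. After: A=3 B=0 C=0 D=0 ZF=0 PC=1
Step 2: PC=1 exec 'MOV B, 0'. After: A=3 B=0 C=0 D=0 ZF=0 PC=2
Step 3: PC=2 exec 'SUB C, 4'. After: A=3 B=0 C=-4 D=0 ZF=0 PC=3
Step 4: PC=3 exec 'MUL C, 2'. After: A=3 B=0 C=-8 D=0 ZF=0 PC=4
Step 5: PC=4 exec 'SUB A, 1'. After: A=2 B=0 C=-8 D=0 ZF=0 PC=5
Step 6: PC=5 exec 'JNZ 2'. After: A=2 B=0 C=-8 D=0 ZF=0 PC=2
Step 7: PC=2 exec 'SUB C, 4'. After: A=2 B=0 C=-12 D=0 ZF=0 PC=3
Step 8: PC=3 exec 'MUL C, 2'. After: A=2 B=0 C=-24 D=0 ZF=0 PC=4
Step 9: PC=4 exec 'SUB A, 1'. After: A=1 B=0 C=-24 D=0 ZF=0 PC=5
Step 10: PC=5 exec 'JNZ 2'. After: A=1 B=0 C=-24 D=0 ZF=0 PC=2
Step 11: PC=2 exec 'SUB C, 4'. After: A=1 B=0 C=-28 D=0 ZF=0 PC=3
Step 12: PC=3 exec 'MUL C, 2'. After: A=1 B=0 C=-56 D=0 ZF=0 PC=4
Step 13: PC=4 exec 'SUB A, 1'. After: A=0 B=0 C=-56 D=0 ZF=1 PC=5
Step 14: PC=5 exec 'JNZ 2'. After: A=0 B=0 C=-56 D=0 ZF=1 PC=6
Step 15: PC=6 exec 'ADD C, 4'. After: A=0 B=0 C=-52 D=0 ZF=0 PC=7
Step 16: PC=7 exec 'MOV B, 1'. After: A=0 B=1 C=-52 D=0 ZF=0 PC=8
Step 17: PC=8 exec 'ADD D, 6'. After: A=0 B=1 C=-52 D=6 ZF=0 PC=9
Step 18: PC=9 exec 'ADD C, 1'. After: A=0 B=1 C=-51 D=6 ZF=0 PC=10
Step 19: PC=10 exec 'HALT'. After: A=0 B=1 C=-51 D=6 ZF=0 PC=10 HALTED
Total instructions executed: 19

Answer: 19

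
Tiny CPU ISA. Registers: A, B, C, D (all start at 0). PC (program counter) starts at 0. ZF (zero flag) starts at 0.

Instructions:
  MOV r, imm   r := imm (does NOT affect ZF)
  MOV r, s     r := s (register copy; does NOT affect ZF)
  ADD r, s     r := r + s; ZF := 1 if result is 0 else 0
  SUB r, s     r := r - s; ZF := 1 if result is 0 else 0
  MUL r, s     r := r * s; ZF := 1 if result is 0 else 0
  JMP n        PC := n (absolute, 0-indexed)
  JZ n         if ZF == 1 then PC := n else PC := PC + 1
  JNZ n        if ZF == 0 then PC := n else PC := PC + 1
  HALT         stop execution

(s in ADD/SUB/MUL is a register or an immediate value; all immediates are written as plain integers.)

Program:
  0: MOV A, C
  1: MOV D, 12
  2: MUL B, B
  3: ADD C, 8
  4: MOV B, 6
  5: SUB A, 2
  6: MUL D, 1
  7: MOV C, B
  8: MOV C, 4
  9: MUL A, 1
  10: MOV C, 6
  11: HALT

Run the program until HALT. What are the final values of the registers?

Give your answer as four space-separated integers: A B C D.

Answer: -2 6 6 12

Derivation:
Step 1: PC=0 exec 'MOV A, C'. After: A=0 B=0 C=0 D=0 ZF=0 PC=1
Step 2: PC=1 exec 'MOV D, 12'. After: A=0 B=0 C=0 D=12 ZF=0 PC=2
Step 3: PC=2 exec 'MUL B, B'. After: A=0 B=0 C=0 D=12 ZF=1 PC=3
Step 4: PC=3 exec 'ADD C, 8'. After: A=0 B=0 C=8 D=12 ZF=0 PC=4
Step 5: PC=4 exec 'MOV B, 6'. After: A=0 B=6 C=8 D=12 ZF=0 PC=5
Step 6: PC=5 exec 'SUB A, 2'. After: A=-2 B=6 C=8 D=12 ZF=0 PC=6
Step 7: PC=6 exec 'MUL D, 1'. After: A=-2 B=6 C=8 D=12 ZF=0 PC=7
Step 8: PC=7 exec 'MOV C, B'. After: A=-2 B=6 C=6 D=12 ZF=0 PC=8
Step 9: PC=8 exec 'MOV C, 4'. After: A=-2 B=6 C=4 D=12 ZF=0 PC=9
Step 10: PC=9 exec 'MUL A, 1'. After: A=-2 B=6 C=4 D=12 ZF=0 PC=10
Step 11: PC=10 exec 'MOV C, 6'. After: A=-2 B=6 C=6 D=12 ZF=0 PC=11
Step 12: PC=11 exec 'HALT'. After: A=-2 B=6 C=6 D=12 ZF=0 PC=11 HALTED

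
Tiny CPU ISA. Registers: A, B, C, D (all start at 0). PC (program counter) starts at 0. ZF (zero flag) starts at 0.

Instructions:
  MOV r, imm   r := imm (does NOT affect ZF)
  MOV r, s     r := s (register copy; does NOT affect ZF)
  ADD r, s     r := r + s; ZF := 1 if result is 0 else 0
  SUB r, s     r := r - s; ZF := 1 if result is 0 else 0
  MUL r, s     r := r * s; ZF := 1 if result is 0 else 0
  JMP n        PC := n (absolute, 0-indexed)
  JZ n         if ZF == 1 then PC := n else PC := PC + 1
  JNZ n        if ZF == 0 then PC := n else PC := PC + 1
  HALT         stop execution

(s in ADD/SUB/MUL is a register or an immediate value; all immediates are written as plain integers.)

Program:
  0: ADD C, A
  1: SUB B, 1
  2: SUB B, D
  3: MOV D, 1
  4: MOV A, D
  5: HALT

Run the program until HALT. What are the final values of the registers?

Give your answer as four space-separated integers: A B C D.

Step 1: PC=0 exec 'ADD C, A'. After: A=0 B=0 C=0 D=0 ZF=1 PC=1
Step 2: PC=1 exec 'SUB B, 1'. After: A=0 B=-1 C=0 D=0 ZF=0 PC=2
Step 3: PC=2 exec 'SUB B, D'. After: A=0 B=-1 C=0 D=0 ZF=0 PC=3
Step 4: PC=3 exec 'MOV D, 1'. After: A=0 B=-1 C=0 D=1 ZF=0 PC=4
Step 5: PC=4 exec 'MOV A, D'. After: A=1 B=-1 C=0 D=1 ZF=0 PC=5
Step 6: PC=5 exec 'HALT'. After: A=1 B=-1 C=0 D=1 ZF=0 PC=5 HALTED

Answer: 1 -1 0 1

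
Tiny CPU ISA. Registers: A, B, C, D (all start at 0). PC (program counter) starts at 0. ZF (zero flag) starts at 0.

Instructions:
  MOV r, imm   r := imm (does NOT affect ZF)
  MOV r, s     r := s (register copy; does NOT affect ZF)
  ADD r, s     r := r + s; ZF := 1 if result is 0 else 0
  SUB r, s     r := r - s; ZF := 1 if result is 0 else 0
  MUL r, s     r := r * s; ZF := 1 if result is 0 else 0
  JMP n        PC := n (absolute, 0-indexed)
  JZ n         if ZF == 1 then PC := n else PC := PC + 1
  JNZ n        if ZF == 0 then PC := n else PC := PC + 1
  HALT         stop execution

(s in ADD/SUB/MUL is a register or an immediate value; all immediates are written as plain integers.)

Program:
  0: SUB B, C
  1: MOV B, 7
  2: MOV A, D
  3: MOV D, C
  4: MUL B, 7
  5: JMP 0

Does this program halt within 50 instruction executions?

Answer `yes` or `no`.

Step 1: PC=0 exec 'SUB B, C'. After: A=0 B=0 C=0 D=0 ZF=1 PC=1
Step 2: PC=1 exec 'MOV B, 7'. After: A=0 B=7 C=0 D=0 ZF=1 PC=2
Step 3: PC=2 exec 'MOV A, D'. After: A=0 B=7 C=0 D=0 ZF=1 PC=3
Step 4: PC=3 exec 'MOV D, C'. After: A=0 B=7 C=0 D=0 ZF=1 PC=4
Step 5: PC=4 exec 'MUL B, 7'. After: A=0 B=49 C=0 D=0 ZF=0 PC=5
Step 6: PC=5 exec 'JMP 0'. After: A=0 B=49 C=0 D=0 ZF=0 PC=0
Step 7: PC=0 exec 'SUB B, C'. After: A=0 B=49 C=0 D=0 ZF=0 PC=1
Step 8: PC=1 exec 'MOV B, 7'. After: A=0 B=7 C=0 D=0 ZF=0 PC=2
Step 9: PC=2 exec 'MOV A, D'. After: A=0 B=7 C=0 D=0 ZF=0 PC=3
Step 10: PC=3 exec 'MOV D, C'. After: A=0 B=7 C=0 D=0 ZF=0 PC=4
Step 11: PC=4 exec 'MUL B, 7'. After: A=0 B=49 C=0 D=0 ZF=0 PC=5
State after step 11 equals state after step 5: the program is in a cycle of length 6 and will never halt.

Answer: no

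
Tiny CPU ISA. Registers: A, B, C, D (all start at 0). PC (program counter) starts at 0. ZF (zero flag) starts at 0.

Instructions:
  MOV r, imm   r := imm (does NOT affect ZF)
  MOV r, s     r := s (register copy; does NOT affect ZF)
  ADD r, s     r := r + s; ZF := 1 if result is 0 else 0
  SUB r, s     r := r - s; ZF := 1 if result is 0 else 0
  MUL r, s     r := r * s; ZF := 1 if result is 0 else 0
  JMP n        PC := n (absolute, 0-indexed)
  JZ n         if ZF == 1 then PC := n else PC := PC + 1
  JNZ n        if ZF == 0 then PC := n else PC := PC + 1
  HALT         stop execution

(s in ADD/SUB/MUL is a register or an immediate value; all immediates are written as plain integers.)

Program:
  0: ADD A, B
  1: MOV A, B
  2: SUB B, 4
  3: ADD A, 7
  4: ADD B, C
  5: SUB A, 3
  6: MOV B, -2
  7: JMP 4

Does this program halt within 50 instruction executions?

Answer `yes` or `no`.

Answer: no

Derivation:
Step 1: PC=0 exec 'ADD A, B'. After: A=0 B=0 C=0 D=0 ZF=1 PC=1
Step 2: PC=1 exec 'MOV A, B'. After: A=0 B=0 C=0 D=0 ZF=1 PC=2
Step 3: PC=2 exec 'SUB B, 4'. After: A=0 B=-4 C=0 D=0 ZF=0 PC=3
Step 4: PC=3 exec 'ADD A, 7'. After: A=7 B=-4 C=0 D=0 ZF=0 PC=4
Step 5: PC=4 exec 'ADD B, C'. After: A=7 B=-4 C=0 D=0 ZF=0 PC=5
Step 6: PC=5 exec 'SUB A, 3'. After: A=4 B=-4 C=0 D=0 ZF=0 PC=6
Step 7: PC=6 exec 'MOV B, -2'. After: A=4 B=-2 C=0 D=0 ZF=0 PC=7
Step 8: PC=7 exec 'JMP 4'. After: A=4 B=-2 C=0 D=0 ZF=0 PC=4
Step 9: PC=4 exec 'ADD B, C'. After: A=4 B=-2 C=0 D=0 ZF=0 PC=5
Step 10: PC=5 exec 'SUB A, 3'. After: A=1 B=-2 C=0 D=0 ZF=0 PC=6
Step 11: PC=6 exec 'MOV B, -2'. After: A=1 B=-2 C=0 D=0 ZF=0 PC=7
Step 12: PC=7 exec 'JMP 4'. After: A=1 B=-2 C=0 D=0 ZF=0 PC=4
Step 13: PC=4 exec 'ADD B, C'. After: A=1 B=-2 C=0 D=0 ZF=0 PC=5
Step 14: PC=5 exec 'SUB A, 3'. After: A=-2 B=-2 C=0 D=0 ZF=0 PC=6
Step 15: PC=6 exec 'MOV B, -2'. After: A=-2 B=-2 C=0 D=0 ZF=0 PC=7
After 50 steps: not halted. PC revisits the same instructions with no path to HALT; will never halt.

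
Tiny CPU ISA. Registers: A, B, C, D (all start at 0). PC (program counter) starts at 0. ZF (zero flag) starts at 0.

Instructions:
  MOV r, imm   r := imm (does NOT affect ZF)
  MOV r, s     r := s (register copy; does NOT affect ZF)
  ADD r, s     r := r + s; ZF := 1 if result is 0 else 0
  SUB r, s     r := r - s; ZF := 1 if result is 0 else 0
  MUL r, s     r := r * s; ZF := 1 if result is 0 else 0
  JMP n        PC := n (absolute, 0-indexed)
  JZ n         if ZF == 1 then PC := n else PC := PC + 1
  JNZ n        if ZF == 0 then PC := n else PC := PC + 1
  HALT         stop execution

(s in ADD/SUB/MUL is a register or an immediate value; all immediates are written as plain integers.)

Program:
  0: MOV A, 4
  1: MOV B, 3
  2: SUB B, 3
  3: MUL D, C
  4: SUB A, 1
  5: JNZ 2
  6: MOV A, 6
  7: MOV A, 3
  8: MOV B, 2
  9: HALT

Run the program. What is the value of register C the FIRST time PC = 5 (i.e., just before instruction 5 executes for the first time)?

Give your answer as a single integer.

Step 1: PC=0 exec 'MOV A, 4'. After: A=4 B=0 C=0 D=0 ZF=0 PC=1
Step 2: PC=1 exec 'MOV B, 3'. After: A=4 B=3 C=0 D=0 ZF=0 PC=2
Step 3: PC=2 exec 'SUB B, 3'. After: A=4 B=0 C=0 D=0 ZF=1 PC=3
Step 4: PC=3 exec 'MUL D, C'. After: A=4 B=0 C=0 D=0 ZF=1 PC=4
Step 5: PC=4 exec 'SUB A, 1'. After: A=3 B=0 C=0 D=0 ZF=0 PC=5
First time PC=5: C=0

0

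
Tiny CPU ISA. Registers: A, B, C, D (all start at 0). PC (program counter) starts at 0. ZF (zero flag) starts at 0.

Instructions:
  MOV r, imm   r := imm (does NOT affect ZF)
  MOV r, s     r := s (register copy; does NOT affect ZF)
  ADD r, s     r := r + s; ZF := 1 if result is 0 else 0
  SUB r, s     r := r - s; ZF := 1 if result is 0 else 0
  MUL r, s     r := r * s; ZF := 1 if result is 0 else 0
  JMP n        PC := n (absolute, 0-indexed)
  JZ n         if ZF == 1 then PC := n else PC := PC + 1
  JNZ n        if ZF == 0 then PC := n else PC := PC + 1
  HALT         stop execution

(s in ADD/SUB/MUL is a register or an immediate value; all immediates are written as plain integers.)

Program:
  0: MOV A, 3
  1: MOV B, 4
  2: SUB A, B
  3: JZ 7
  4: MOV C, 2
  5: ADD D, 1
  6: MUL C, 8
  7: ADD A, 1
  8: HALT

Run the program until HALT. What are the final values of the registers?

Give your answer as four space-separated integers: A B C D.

Step 1: PC=0 exec 'MOV A, 3'. After: A=3 B=0 C=0 D=0 ZF=0 PC=1
Step 2: PC=1 exec 'MOV B, 4'. After: A=3 B=4 C=0 D=0 ZF=0 PC=2
Step 3: PC=2 exec 'SUB A, B'. After: A=-1 B=4 C=0 D=0 ZF=0 PC=3
Step 4: PC=3 exec 'JZ 7'. After: A=-1 B=4 C=0 D=0 ZF=0 PC=4
Step 5: PC=4 exec 'MOV C, 2'. After: A=-1 B=4 C=2 D=0 ZF=0 PC=5
Step 6: PC=5 exec 'ADD D, 1'. After: A=-1 B=4 C=2 D=1 ZF=0 PC=6
Step 7: PC=6 exec 'MUL C, 8'. After: A=-1 B=4 C=16 D=1 ZF=0 PC=7
Step 8: PC=7 exec 'ADD A, 1'. After: A=0 B=4 C=16 D=1 ZF=1 PC=8
Step 9: PC=8 exec 'HALT'. After: A=0 B=4 C=16 D=1 ZF=1 PC=8 HALTED

Answer: 0 4 16 1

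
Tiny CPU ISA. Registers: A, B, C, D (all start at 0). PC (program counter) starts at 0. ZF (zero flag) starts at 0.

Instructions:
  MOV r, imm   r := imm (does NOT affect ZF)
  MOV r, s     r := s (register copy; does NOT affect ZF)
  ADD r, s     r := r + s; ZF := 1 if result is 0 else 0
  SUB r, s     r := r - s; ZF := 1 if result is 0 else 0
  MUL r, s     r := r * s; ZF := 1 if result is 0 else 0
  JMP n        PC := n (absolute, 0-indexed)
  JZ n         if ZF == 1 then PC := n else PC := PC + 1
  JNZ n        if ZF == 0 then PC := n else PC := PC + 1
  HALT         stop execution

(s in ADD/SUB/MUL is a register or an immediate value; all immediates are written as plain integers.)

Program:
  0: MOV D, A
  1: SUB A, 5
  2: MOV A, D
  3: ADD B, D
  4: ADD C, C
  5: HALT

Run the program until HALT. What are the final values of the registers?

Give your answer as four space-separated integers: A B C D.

Step 1: PC=0 exec 'MOV D, A'. After: A=0 B=0 C=0 D=0 ZF=0 PC=1
Step 2: PC=1 exec 'SUB A, 5'. After: A=-5 B=0 C=0 D=0 ZF=0 PC=2
Step 3: PC=2 exec 'MOV A, D'. After: A=0 B=0 C=0 D=0 ZF=0 PC=3
Step 4: PC=3 exec 'ADD B, D'. After: A=0 B=0 C=0 D=0 ZF=1 PC=4
Step 5: PC=4 exec 'ADD C, C'. After: A=0 B=0 C=0 D=0 ZF=1 PC=5
Step 6: PC=5 exec 'HALT'. After: A=0 B=0 C=0 D=0 ZF=1 PC=5 HALTED

Answer: 0 0 0 0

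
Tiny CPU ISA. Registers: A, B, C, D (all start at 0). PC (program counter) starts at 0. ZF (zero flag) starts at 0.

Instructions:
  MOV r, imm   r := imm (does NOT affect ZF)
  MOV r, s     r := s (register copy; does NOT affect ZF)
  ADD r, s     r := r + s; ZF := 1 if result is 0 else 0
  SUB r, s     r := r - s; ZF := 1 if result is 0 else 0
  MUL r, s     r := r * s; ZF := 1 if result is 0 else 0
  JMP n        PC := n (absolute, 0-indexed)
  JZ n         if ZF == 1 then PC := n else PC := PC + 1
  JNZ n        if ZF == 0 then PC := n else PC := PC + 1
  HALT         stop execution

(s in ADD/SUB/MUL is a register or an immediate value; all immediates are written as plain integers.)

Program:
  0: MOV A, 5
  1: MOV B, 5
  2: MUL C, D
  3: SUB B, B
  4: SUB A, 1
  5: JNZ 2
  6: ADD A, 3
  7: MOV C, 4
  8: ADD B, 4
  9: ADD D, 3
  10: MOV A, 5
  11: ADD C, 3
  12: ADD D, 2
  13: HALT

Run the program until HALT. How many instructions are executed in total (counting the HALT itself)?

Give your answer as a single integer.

Answer: 30

Derivation:
Step 1: PC=0 exec 'MOV A, 5'. After: A=5 B=0 C=0 D=0 ZF=0 PC=1
Step 2: PC=1 exec 'MOV B, 5'. After: A=5 B=5 C=0 D=0 ZF=0 PC=2
Step 3: PC=2 exec 'MUL C, D'. After: A=5 B=5 C=0 D=0 ZF=1 PC=3
Step 4: PC=3 exec 'SUB B, B'. After: A=5 B=0 C=0 D=0 ZF=1 PC=4
Step 5: PC=4 exec 'SUB A, 1'. After: A=4 B=0 C=0 D=0 ZF=0 PC=5
Step 6: PC=5 exec 'JNZ 2'. After: A=4 B=0 C=0 D=0 ZF=0 PC=2
Step 7: PC=2 exec 'MUL C, D'. After: A=4 B=0 C=0 D=0 ZF=1 PC=3
Step 8: PC=3 exec 'SUB B, B'. After: A=4 B=0 C=0 D=0 ZF=1 PC=4
Step 9: PC=4 exec 'SUB A, 1'. After: A=3 B=0 C=0 D=0 ZF=0 PC=5
Step 10: PC=5 exec 'JNZ 2'. After: A=3 B=0 C=0 D=0 ZF=0 PC=2
Step 11: PC=2 exec 'MUL C, D'. After: A=3 B=0 C=0 D=0 ZF=1 PC=3
Step 12: PC=3 exec 'SUB B, B'. After: A=3 B=0 C=0 D=0 ZF=1 PC=4
Step 13: PC=4 exec 'SUB A, 1'. After: A=2 B=0 C=0 D=0 ZF=0 PC=5
Step 14: PC=5 exec 'JNZ 2'. After: A=2 B=0 C=0 D=0 ZF=0 PC=2
Step 15: PC=2 exec 'MUL C, D'. After: A=2 B=0 C=0 D=0 ZF=1 PC=3
Step 16: PC=3 exec 'SUB B, B'. After: A=2 B=0 C=0 D=0 ZF=1 PC=4
Step 17: PC=4 exec 'SUB A, 1'. After: A=1 B=0 C=0 D=0 ZF=0 PC=5
Step 18: PC=5 exec 'JNZ 2'. After: A=1 B=0 C=0 D=0 ZF=0 PC=2
Step 19: PC=2 exec 'MUL C, D'. After: A=1 B=0 C=0 D=0 ZF=1 PC=3
Step 20: PC=3 exec 'SUB B, B'. After: A=1 B=0 C=0 D=0 ZF=1 PC=4
Step 21: PC=4 exec 'SUB A, 1'. After: A=0 B=0 C=0 D=0 ZF=1 PC=5
Step 22: PC=5 exec 'JNZ 2'. After: A=0 B=0 C=0 D=0 ZF=1 PC=6
Step 23: PC=6 exec 'ADD A, 3'. After: A=3 B=0 C=0 D=0 ZF=0 PC=7
Step 24: PC=7 exec 'MOV C, 4'. After: A=3 B=0 C=4 D=0 ZF=0 PC=8
Step 25: PC=8 exec 'ADD B, 4'. After: A=3 B=4 C=4 D=0 ZF=0 PC=9
Step 26: PC=9 exec 'ADD D, 3'. After: A=3 B=4 C=4 D=3 ZF=0 PC=10
Step 27: PC=10 exec 'MOV A, 5'. After: A=5 B=4 C=4 D=3 ZF=0 PC=11
Step 28: PC=11 exec 'ADD C, 3'. After: A=5 B=4 C=7 D=3 ZF=0 PC=12
Step 29: PC=12 exec 'ADD D, 2'. After: A=5 B=4 C=7 D=5 ZF=0 PC=13
Step 30: PC=13 exec 'HALT'. After: A=5 B=4 C=7 D=5 ZF=0 PC=13 HALTED
Total instructions executed: 30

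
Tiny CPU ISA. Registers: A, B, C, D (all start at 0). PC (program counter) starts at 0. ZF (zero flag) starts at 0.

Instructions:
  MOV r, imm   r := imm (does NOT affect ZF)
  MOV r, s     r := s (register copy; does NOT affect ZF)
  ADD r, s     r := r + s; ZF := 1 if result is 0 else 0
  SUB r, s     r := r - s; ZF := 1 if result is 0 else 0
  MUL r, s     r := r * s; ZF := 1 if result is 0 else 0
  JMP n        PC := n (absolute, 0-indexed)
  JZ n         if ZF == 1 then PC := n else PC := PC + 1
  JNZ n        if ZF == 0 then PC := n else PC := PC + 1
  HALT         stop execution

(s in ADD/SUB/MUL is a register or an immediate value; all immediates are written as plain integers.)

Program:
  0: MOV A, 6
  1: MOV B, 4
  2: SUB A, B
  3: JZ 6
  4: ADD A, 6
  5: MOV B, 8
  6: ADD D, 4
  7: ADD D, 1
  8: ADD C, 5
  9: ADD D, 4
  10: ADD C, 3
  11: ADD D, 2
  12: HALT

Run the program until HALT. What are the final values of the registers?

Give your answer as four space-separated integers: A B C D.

Answer: 8 8 8 11

Derivation:
Step 1: PC=0 exec 'MOV A, 6'. After: A=6 B=0 C=0 D=0 ZF=0 PC=1
Step 2: PC=1 exec 'MOV B, 4'. After: A=6 B=4 C=0 D=0 ZF=0 PC=2
Step 3: PC=2 exec 'SUB A, B'. After: A=2 B=4 C=0 D=0 ZF=0 PC=3
Step 4: PC=3 exec 'JZ 6'. After: A=2 B=4 C=0 D=0 ZF=0 PC=4
Step 5: PC=4 exec 'ADD A, 6'. After: A=8 B=4 C=0 D=0 ZF=0 PC=5
Step 6: PC=5 exec 'MOV B, 8'. After: A=8 B=8 C=0 D=0 ZF=0 PC=6
Step 7: PC=6 exec 'ADD D, 4'. After: A=8 B=8 C=0 D=4 ZF=0 PC=7
Step 8: PC=7 exec 'ADD D, 1'. After: A=8 B=8 C=0 D=5 ZF=0 PC=8
Step 9: PC=8 exec 'ADD C, 5'. After: A=8 B=8 C=5 D=5 ZF=0 PC=9
Step 10: PC=9 exec 'ADD D, 4'. After: A=8 B=8 C=5 D=9 ZF=0 PC=10
Step 11: PC=10 exec 'ADD C, 3'. After: A=8 B=8 C=8 D=9 ZF=0 PC=11
Step 12: PC=11 exec 'ADD D, 2'. After: A=8 B=8 C=8 D=11 ZF=0 PC=12
Step 13: PC=12 exec 'HALT'. After: A=8 B=8 C=8 D=11 ZF=0 PC=12 HALTED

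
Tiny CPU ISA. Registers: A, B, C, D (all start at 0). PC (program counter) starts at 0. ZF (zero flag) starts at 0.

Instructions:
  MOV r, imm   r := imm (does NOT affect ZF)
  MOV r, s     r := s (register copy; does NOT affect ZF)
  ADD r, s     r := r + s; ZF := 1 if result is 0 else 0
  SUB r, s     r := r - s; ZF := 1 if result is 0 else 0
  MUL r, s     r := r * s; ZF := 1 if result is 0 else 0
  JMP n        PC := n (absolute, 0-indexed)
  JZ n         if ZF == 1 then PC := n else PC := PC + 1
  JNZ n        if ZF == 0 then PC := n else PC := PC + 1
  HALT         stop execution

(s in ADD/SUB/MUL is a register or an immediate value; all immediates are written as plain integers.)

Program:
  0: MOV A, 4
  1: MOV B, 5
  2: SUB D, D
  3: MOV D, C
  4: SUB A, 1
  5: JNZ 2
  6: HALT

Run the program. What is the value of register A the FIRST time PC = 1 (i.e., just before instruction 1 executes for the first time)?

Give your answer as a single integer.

Step 1: PC=0 exec 'MOV A, 4'. After: A=4 B=0 C=0 D=0 ZF=0 PC=1
First time PC=1: A=4

4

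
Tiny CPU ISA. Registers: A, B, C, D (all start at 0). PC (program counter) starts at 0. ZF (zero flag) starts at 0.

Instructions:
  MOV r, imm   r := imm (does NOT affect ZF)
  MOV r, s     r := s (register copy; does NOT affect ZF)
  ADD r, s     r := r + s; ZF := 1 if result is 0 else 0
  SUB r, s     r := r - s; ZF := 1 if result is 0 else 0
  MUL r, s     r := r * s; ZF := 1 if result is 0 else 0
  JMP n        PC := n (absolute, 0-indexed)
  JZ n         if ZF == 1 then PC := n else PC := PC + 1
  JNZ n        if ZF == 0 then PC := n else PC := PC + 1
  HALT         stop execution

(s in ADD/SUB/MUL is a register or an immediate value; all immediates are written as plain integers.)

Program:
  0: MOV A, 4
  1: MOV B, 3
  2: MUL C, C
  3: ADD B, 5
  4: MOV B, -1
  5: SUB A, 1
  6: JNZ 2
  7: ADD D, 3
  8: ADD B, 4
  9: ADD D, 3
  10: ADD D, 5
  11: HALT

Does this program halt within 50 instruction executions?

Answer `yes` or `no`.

Step 1: PC=0 exec 'MOV A, 4'. After: A=4 B=0 C=0 D=0 ZF=0 PC=1
Step 2: PC=1 exec 'MOV B, 3'. After: A=4 B=3 C=0 D=0 ZF=0 PC=2
Step 3: PC=2 exec 'MUL C, C'. After: A=4 B=3 C=0 D=0 ZF=1 PC=3
Step 4: PC=3 exec 'ADD B, 5'. After: A=4 B=8 C=0 D=0 ZF=0 PC=4
Step 5: PC=4 exec 'MOV B, -1'. After: A=4 B=-1 C=0 D=0 ZF=0 PC=5
Step 6: PC=5 exec 'SUB A, 1'. After: A=3 B=-1 C=0 D=0 ZF=0 PC=6
Step 7: PC=6 exec 'JNZ 2'. After: A=3 B=-1 C=0 D=0 ZF=0 PC=2
Step 8: PC=2 exec 'MUL C, C'. After: A=3 B=-1 C=0 D=0 ZF=1 PC=3
Step 9: PC=3 exec 'ADD B, 5'. After: A=3 B=4 C=0 D=0 ZF=0 PC=4
Step 10: PC=4 exec 'MOV B, -1'. After: A=3 B=-1 C=0 D=0 ZF=0 PC=5
Step 11: PC=5 exec 'SUB A, 1'. After: A=2 B=-1 C=0 D=0 ZF=0 PC=6
Step 12: PC=6 exec 'JNZ 2'. After: A=2 B=-1 C=0 D=0 ZF=0 PC=2
Step 13: PC=2 exec 'MUL C, C'. After: A=2 B=-1 C=0 D=0 ZF=1 PC=3
Step 14: PC=3 exec 'ADD B, 5'. After: A=2 B=4 C=0 D=0 ZF=0 PC=4
Step 15: PC=4 exec 'MOV B, -1'. After: A=2 B=-1 C=0 D=0 ZF=0 PC=5
Step 16: PC=5 exec 'SUB A, 1'. After: A=1 B=-1 C=0 D=0 ZF=0 PC=6
Step 17: PC=6 exec 'JNZ 2'. After: A=1 B=-1 C=0 D=0 ZF=0 PC=2
Step 18: PC=2 exec 'MUL C, C'. After: A=1 B=-1 C=0 D=0 ZF=1 PC=3
Step 19: PC=3 exec 'ADD B, 5'. After: A=1 B=4 C=0 D=0 ZF=0 PC=4
Step 20: PC=4 exec 'MOV B, -1'. After: A=1 B=-1 C=0 D=0 ZF=0 PC=5
Step 21: PC=5 exec 'SUB A, 1'. After: A=0 B=-1 C=0 D=0 ZF=1 PC=6
Step 22: PC=6 exec 'JNZ 2'. After: A=0 B=-1 C=0 D=0 ZF=1 PC=7
Step 23: PC=7 exec 'ADD D, 3'. After: A=0 B=-1 C=0 D=3 ZF=0 PC=8
Step 24: PC=8 exec 'ADD B, 4'. After: A=0 B=3 C=0 D=3 ZF=0 PC=9
Step 25: PC=9 exec 'ADD D, 3'. After: A=0 B=3 C=0 D=6 ZF=0 PC=10
Step 26: PC=10 exec 'ADD D, 5'. After: A=0 B=3 C=0 D=11 ZF=0 PC=11
Step 27: PC=11 exec 'HALT'. After: A=0 B=3 C=0 D=11 ZF=0 PC=11 HALTED

Answer: yes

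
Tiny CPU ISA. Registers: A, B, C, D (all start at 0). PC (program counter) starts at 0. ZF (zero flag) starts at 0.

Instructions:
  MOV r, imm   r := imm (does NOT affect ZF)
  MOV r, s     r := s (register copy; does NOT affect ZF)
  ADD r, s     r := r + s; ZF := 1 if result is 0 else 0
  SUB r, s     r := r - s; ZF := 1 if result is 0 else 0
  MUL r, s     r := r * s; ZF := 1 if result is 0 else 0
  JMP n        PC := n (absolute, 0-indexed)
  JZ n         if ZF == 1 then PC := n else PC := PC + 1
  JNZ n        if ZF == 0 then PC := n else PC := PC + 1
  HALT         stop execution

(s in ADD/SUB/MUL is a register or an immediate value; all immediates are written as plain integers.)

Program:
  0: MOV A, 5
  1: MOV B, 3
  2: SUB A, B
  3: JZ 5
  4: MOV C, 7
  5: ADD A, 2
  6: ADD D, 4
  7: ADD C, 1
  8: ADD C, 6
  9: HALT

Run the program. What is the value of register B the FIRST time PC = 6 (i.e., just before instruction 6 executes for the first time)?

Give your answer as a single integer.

Step 1: PC=0 exec 'MOV A, 5'. After: A=5 B=0 C=0 D=0 ZF=0 PC=1
Step 2: PC=1 exec 'MOV B, 3'. After: A=5 B=3 C=0 D=0 ZF=0 PC=2
Step 3: PC=2 exec 'SUB A, B'. After: A=2 B=3 C=0 D=0 ZF=0 PC=3
Step 4: PC=3 exec 'JZ 5'. After: A=2 B=3 C=0 D=0 ZF=0 PC=4
Step 5: PC=4 exec 'MOV C, 7'. After: A=2 B=3 C=7 D=0 ZF=0 PC=5
Step 6: PC=5 exec 'ADD A, 2'. After: A=4 B=3 C=7 D=0 ZF=0 PC=6
First time PC=6: B=3

3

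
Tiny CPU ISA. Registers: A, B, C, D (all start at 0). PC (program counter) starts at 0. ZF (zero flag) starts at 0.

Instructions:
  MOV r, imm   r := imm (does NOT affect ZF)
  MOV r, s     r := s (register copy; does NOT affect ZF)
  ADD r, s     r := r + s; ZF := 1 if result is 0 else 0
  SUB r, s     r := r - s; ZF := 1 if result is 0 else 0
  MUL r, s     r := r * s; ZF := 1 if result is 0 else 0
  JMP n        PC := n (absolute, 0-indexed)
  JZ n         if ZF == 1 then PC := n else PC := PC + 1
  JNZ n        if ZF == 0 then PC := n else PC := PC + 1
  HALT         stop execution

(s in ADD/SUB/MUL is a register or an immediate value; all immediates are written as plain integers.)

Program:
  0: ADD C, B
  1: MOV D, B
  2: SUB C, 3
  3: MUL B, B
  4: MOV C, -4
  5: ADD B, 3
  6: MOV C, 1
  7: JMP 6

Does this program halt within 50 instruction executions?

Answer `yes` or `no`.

Answer: no

Derivation:
Step 1: PC=0 exec 'ADD C, B'. After: A=0 B=0 C=0 D=0 ZF=1 PC=1
Step 2: PC=1 exec 'MOV D, B'. After: A=0 B=0 C=0 D=0 ZF=1 PC=2
Step 3: PC=2 exec 'SUB C, 3'. After: A=0 B=0 C=-3 D=0 ZF=0 PC=3
Step 4: PC=3 exec 'MUL B, B'. After: A=0 B=0 C=-3 D=0 ZF=1 PC=4
Step 5: PC=4 exec 'MOV C, -4'. After: A=0 B=0 C=-4 D=0 ZF=1 PC=5
Step 6: PC=5 exec 'ADD B, 3'. After: A=0 B=3 C=-4 D=0 ZF=0 PC=6
Step 7: PC=6 exec 'MOV C, 1'. After: A=0 B=3 C=1 D=0 ZF=0 PC=7
Step 8: PC=7 exec 'JMP 6'. After: A=0 B=3 C=1 D=0 ZF=0 PC=6
Step 9: PC=6 exec 'MOV C, 1'. After: A=0 B=3 C=1 D=0 ZF=0 PC=7
State after step 9 equals state after step 7: the program is in a cycle of length 2 and will never halt.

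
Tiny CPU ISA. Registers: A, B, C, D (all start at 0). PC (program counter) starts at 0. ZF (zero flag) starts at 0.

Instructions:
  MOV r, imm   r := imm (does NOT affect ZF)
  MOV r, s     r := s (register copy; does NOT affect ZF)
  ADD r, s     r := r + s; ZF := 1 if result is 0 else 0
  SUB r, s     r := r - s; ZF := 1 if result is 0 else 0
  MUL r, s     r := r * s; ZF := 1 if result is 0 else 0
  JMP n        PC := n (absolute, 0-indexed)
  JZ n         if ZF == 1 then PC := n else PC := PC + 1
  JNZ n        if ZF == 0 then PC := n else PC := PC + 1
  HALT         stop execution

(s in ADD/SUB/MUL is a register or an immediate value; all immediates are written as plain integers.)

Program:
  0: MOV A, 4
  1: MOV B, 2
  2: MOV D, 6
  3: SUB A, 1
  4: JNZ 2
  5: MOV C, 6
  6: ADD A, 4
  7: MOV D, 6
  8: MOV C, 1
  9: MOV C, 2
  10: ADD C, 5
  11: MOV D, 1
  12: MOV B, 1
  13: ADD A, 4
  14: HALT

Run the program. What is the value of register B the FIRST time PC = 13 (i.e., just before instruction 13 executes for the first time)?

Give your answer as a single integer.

Step 1: PC=0 exec 'MOV A, 4'. After: A=4 B=0 C=0 D=0 ZF=0 PC=1
Step 2: PC=1 exec 'MOV B, 2'. After: A=4 B=2 C=0 D=0 ZF=0 PC=2
Step 3: PC=2 exec 'MOV D, 6'. After: A=4 B=2 C=0 D=6 ZF=0 PC=3
Step 4: PC=3 exec 'SUB A, 1'. After: A=3 B=2 C=0 D=6 ZF=0 PC=4
Step 5: PC=4 exec 'JNZ 2'. After: A=3 B=2 C=0 D=6 ZF=0 PC=2
Step 6: PC=2 exec 'MOV D, 6'. After: A=3 B=2 C=0 D=6 ZF=0 PC=3
Step 7: PC=3 exec 'SUB A, 1'. After: A=2 B=2 C=0 D=6 ZF=0 PC=4
Step 8: PC=4 exec 'JNZ 2'. After: A=2 B=2 C=0 D=6 ZF=0 PC=2
Step 9: PC=2 exec 'MOV D, 6'. After: A=2 B=2 C=0 D=6 ZF=0 PC=3
Step 10: PC=3 exec 'SUB A, 1'. After: A=1 B=2 C=0 D=6 ZF=0 PC=4
Step 11: PC=4 exec 'JNZ 2'. After: A=1 B=2 C=0 D=6 ZF=0 PC=2
Step 12: PC=2 exec 'MOV D, 6'. After: A=1 B=2 C=0 D=6 ZF=0 PC=3
Step 13: PC=3 exec 'SUB A, 1'. After: A=0 B=2 C=0 D=6 ZF=1 PC=4
Step 14: PC=4 exec 'JNZ 2'. After: A=0 B=2 C=0 D=6 ZF=1 PC=5
Step 15: PC=5 exec 'MOV C, 6'. After: A=0 B=2 C=6 D=6 ZF=1 PC=6
Step 16: PC=6 exec 'ADD A, 4'. After: A=4 B=2 C=6 D=6 ZF=0 PC=7
Step 17: PC=7 exec 'MOV D, 6'. After: A=4 B=2 C=6 D=6 ZF=0 PC=8
Step 18: PC=8 exec 'MOV C, 1'. After: A=4 B=2 C=1 D=6 ZF=0 PC=9
Step 19: PC=9 exec 'MOV C, 2'. After: A=4 B=2 C=2 D=6 ZF=0 PC=10
Step 20: PC=10 exec 'ADD C, 5'. After: A=4 B=2 C=7 D=6 ZF=0 PC=11
Step 21: PC=11 exec 'MOV D, 1'. After: A=4 B=2 C=7 D=1 ZF=0 PC=12
Step 22: PC=12 exec 'MOV B, 1'. After: A=4 B=1 C=7 D=1 ZF=0 PC=13
First time PC=13: B=1

1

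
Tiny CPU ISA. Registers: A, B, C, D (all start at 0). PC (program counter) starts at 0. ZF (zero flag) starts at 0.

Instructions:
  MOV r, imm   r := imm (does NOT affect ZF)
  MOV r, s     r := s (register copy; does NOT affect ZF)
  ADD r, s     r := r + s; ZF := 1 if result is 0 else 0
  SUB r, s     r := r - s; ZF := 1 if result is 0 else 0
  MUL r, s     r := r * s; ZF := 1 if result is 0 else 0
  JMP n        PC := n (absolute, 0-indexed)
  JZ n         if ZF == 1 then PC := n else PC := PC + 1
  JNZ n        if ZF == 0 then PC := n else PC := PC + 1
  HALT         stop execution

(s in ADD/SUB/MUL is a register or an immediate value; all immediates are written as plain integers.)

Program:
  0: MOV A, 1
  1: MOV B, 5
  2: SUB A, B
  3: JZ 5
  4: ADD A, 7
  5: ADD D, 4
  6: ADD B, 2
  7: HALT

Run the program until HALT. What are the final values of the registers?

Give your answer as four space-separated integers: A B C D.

Step 1: PC=0 exec 'MOV A, 1'. After: A=1 B=0 C=0 D=0 ZF=0 PC=1
Step 2: PC=1 exec 'MOV B, 5'. After: A=1 B=5 C=0 D=0 ZF=0 PC=2
Step 3: PC=2 exec 'SUB A, B'. After: A=-4 B=5 C=0 D=0 ZF=0 PC=3
Step 4: PC=3 exec 'JZ 5'. After: A=-4 B=5 C=0 D=0 ZF=0 PC=4
Step 5: PC=4 exec 'ADD A, 7'. After: A=3 B=5 C=0 D=0 ZF=0 PC=5
Step 6: PC=5 exec 'ADD D, 4'. After: A=3 B=5 C=0 D=4 ZF=0 PC=6
Step 7: PC=6 exec 'ADD B, 2'. After: A=3 B=7 C=0 D=4 ZF=0 PC=7
Step 8: PC=7 exec 'HALT'. After: A=3 B=7 C=0 D=4 ZF=0 PC=7 HALTED

Answer: 3 7 0 4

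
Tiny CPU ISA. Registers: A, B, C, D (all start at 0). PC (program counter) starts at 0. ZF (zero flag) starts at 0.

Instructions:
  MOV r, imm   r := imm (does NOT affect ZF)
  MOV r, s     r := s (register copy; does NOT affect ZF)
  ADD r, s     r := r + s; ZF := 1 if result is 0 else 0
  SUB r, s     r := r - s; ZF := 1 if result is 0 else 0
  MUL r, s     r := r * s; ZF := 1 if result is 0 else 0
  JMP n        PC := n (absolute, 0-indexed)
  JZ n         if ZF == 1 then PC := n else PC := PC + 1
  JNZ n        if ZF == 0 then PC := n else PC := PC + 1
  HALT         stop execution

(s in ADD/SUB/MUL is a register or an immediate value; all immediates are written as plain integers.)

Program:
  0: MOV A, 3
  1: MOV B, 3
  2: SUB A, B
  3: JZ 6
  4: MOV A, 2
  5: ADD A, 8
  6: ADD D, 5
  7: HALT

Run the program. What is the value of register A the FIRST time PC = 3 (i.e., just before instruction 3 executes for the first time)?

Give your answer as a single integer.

Step 1: PC=0 exec 'MOV A, 3'. After: A=3 B=0 C=0 D=0 ZF=0 PC=1
Step 2: PC=1 exec 'MOV B, 3'. After: A=3 B=3 C=0 D=0 ZF=0 PC=2
Step 3: PC=2 exec 'SUB A, B'. After: A=0 B=3 C=0 D=0 ZF=1 PC=3
First time PC=3: A=0

0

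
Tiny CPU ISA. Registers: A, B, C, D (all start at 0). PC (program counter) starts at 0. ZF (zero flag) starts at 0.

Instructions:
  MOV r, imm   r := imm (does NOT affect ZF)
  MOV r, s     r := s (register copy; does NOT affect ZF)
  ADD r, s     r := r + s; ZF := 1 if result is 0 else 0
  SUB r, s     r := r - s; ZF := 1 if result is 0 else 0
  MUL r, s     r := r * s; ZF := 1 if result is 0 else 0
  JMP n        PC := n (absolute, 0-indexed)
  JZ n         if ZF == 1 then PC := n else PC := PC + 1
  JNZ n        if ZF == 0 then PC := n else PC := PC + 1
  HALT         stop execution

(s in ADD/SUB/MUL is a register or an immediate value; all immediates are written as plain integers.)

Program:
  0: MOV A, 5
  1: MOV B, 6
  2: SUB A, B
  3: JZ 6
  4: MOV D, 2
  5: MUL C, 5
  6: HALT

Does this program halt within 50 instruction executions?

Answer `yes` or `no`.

Answer: yes

Derivation:
Step 1: PC=0 exec 'MOV A, 5'. After: A=5 B=0 C=0 D=0 ZF=0 PC=1
Step 2: PC=1 exec 'MOV B, 6'. After: A=5 B=6 C=0 D=0 ZF=0 PC=2
Step 3: PC=2 exec 'SUB A, B'. After: A=-1 B=6 C=0 D=0 ZF=0 PC=3
Step 4: PC=3 exec 'JZ 6'. After: A=-1 B=6 C=0 D=0 ZF=0 PC=4
Step 5: PC=4 exec 'MOV D, 2'. After: A=-1 B=6 C=0 D=2 ZF=0 PC=5
Step 6: PC=5 exec 'MUL C, 5'. After: A=-1 B=6 C=0 D=2 ZF=1 PC=6
Step 7: PC=6 exec 'HALT'. After: A=-1 B=6 C=0 D=2 ZF=1 PC=6 HALTED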